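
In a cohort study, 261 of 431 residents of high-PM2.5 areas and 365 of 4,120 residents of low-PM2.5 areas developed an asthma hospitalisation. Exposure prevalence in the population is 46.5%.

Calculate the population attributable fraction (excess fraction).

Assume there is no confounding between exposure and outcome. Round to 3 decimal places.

p₁ = P(outcome | exposed) = 261/431 = 0.60557
p₀ = P(outcome | unexposed) = 365/4120 = 0.088592
Overall risk P(Y=1) = π·p₁ + (1−π)·p₀ = 0.465×0.60557 + 0.535×0.088592 = 0.32899.
Under exogeneity, PAF = [P(Y=1) − p₀] / P(Y=1).
PAF = (0.32899 − 0.088592) / 0.32899 ≈ 0.7307

PAF ≈ 0.731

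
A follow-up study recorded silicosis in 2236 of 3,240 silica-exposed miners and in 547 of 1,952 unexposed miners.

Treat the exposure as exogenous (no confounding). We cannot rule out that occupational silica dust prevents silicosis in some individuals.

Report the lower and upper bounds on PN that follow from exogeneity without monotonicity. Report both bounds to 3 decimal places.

p₁ = P(outcome | exposed) = 2236/3240 = 0.69012
p₀ = P(outcome | unexposed) = 547/1952 = 0.28023
Under exogeneity alone the bounds on PN are max{0,(p₁−p₀)/p₁} ≤ PN ≤ min{1,(1−p₀)/p₁}.
  lower = (p₁ − p₀)/p₁ = 0.4099 / 0.69012 ≈ 0.5939
  upper = min{1, (1 − p₀)/p₁} = 0.71977 / 0.69012 ≈ 1.0430 → capped at 1

0.594 ≤ PN ≤ 1.000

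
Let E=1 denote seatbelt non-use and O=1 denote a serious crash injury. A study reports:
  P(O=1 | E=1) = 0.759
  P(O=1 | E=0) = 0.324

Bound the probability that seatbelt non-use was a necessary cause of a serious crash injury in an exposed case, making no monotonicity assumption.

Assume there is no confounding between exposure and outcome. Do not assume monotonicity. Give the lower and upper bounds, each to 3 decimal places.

0.573 ≤ PN ≤ 0.891

Let p₁ = 0.759, p₀ = 0.324.
Under exogeneity alone the bounds on PN are max{0,(p₁−p₀)/p₁} ≤ PN ≤ min{1,(1−p₀)/p₁}.
  lower = (p₁ − p₀)/p₁ = 0.435 / 0.759 ≈ 0.5731
  upper = min{1, (1 − p₀)/p₁} = 0.676 / 0.759 ≈ 0.8906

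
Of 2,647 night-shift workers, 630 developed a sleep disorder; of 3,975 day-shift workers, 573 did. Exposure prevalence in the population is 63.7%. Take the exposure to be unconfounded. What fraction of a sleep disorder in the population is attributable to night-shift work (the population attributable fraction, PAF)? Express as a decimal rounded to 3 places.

p₁ = P(outcome | exposed) = 630/2647 = 0.23801
p₀ = P(outcome | unexposed) = 573/3975 = 0.14415
Overall risk P(Y=1) = π·p₁ + (1−π)·p₀ = 0.637×0.23801 + 0.363×0.14415 = 0.20394.
Under exogeneity, PAF = [P(Y=1) − p₀] / P(Y=1).
PAF = (0.20394 − 0.14415) / 0.20394 ≈ 0.2932

PAF ≈ 0.293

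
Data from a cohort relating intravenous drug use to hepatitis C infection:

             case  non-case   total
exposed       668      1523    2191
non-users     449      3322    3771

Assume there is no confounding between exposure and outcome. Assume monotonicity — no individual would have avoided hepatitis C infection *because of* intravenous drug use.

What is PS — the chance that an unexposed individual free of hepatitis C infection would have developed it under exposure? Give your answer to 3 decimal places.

PS ≈ 0.211

p₁ = P(outcome | exposed) = 668/2191 = 0.30488
p₀ = P(outcome | unexposed) = 449/3771 = 0.11907
Under exogeneity and monotonicity, PS = (p₁ − p₀)/(1 − p₀).
PS = (0.30488 − 0.11907) / 0.88093 ≈ 0.2109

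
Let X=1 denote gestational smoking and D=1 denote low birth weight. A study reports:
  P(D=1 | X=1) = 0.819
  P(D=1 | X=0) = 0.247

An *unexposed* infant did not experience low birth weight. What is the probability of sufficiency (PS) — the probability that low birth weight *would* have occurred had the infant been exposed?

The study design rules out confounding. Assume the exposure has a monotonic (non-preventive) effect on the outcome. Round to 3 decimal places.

PS ≈ 0.760

Let p₁ = 0.819, p₀ = 0.247.
Under exogeneity and monotonicity, PS = (p₁ − p₀) / (1 − p₀).
PS = (0.819 − 0.247) / (1 − 0.247) = 0.572 / 0.753 ≈ 0.7596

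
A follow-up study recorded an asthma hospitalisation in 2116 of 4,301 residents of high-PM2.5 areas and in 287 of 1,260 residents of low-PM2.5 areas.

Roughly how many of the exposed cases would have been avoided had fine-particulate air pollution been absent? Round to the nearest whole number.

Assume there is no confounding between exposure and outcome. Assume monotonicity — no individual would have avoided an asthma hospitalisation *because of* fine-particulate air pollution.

about 1136 cases

p₁ = P(outcome | exposed) = 2116/4301 = 0.49198
p₀ = P(outcome | unexposed) = 287/1260 = 0.22778
PN = (p₁ − p₀)/p₁ = (0.49198 − 0.22778) / 0.49198 ≈ 0.53702.
Attributable cases ≈ PN × (exposed cases) = 0.53702 × 2116 ≈ 1136.33.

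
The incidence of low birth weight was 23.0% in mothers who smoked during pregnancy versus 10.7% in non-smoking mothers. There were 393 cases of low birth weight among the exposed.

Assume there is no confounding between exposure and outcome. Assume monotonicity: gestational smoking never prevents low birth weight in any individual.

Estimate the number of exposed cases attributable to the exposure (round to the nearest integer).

p₁ = 0.23, p₀ = 0.107.
PN = (p₁ − p₀)/p₁ = (0.23 − 0.107) / 0.23 ≈ 0.53478.
Attributable cases ≈ PN × (exposed cases) = 0.53478 × 393 ≈ 210.17.

about 210 cases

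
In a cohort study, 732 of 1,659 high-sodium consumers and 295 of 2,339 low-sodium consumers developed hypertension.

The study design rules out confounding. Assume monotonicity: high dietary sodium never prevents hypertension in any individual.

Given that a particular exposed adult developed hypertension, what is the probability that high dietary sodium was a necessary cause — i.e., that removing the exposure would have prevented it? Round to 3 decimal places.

p₁ = P(outcome | exposed) = 732/1659 = 0.44123
p₀ = P(outcome | unexposed) = 295/2339 = 0.12612
Under exogeneity and monotonicity, PN = (p₁ − p₀) / p₁.
PN = (0.44123 − 0.12612) / 0.44123 = 0.31511 / 0.44123 ≈ 0.7142

PN ≈ 0.714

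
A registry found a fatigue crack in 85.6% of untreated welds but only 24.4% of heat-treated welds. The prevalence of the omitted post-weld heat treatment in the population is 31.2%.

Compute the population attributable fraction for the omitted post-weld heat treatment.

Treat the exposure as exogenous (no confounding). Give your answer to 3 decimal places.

PAF ≈ 0.439

p₁ = 0.856, p₀ = 0.244.
Overall risk P(Y=1) = π·p₁ + (1−π)·p₀ = 0.312×0.856 + 0.688×0.244 = 0.43494.
Under exogeneity, PAF = [P(Y=1) − p₀] / P(Y=1).
PAF = (0.43494 − 0.244) / 0.43494 ≈ 0.4390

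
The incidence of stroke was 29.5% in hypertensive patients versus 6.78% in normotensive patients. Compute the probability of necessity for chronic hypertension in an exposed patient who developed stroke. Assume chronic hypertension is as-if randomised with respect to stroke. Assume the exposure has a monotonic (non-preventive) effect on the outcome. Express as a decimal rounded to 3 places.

p₁ = 0.295, p₀ = 0.0678.
Under exogeneity and monotonicity, PN = (p₁ − p₀) / p₁.
PN = (0.295 − 0.0678) / 0.295 = 0.2272 / 0.295 ≈ 0.7702

PN ≈ 0.770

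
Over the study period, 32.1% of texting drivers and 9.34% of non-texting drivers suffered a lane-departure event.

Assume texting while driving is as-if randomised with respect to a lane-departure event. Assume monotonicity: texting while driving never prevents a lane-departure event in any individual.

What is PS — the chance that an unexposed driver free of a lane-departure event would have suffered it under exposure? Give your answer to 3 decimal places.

p₁ = 0.321, p₀ = 0.0934.
Under exogeneity and monotonicity, PS = (p₁ − p₀) / (1 − p₀).
PS = (0.321 − 0.0934) / (1 − 0.0934) = 0.2276 / 0.9066 ≈ 0.2510

PS ≈ 0.251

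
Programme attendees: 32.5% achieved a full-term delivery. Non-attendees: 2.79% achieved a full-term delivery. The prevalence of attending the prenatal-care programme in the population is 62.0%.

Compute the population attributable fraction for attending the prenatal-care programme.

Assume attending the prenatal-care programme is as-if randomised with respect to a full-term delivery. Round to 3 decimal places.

p₁ = 0.325, p₀ = 0.0279.
Overall risk P(Y=1) = π·p₁ + (1−π)·p₀ = 0.62×0.325 + 0.38×0.0279 = 0.2121.
Under exogeneity, PAF = [P(Y=1) − p₀] / P(Y=1).
PAF = (0.2121 − 0.0279) / 0.2121 ≈ 0.8685

PAF ≈ 0.868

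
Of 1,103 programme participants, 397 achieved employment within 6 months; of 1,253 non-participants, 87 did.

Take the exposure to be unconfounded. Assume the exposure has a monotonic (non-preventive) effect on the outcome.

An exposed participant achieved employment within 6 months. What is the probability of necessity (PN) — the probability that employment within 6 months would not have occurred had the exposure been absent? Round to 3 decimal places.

p₁ = P(outcome | exposed) = 397/1103 = 0.35993
p₀ = P(outcome | unexposed) = 87/1253 = 0.069433
Under exogeneity and monotonicity, PN = (p₁ − p₀) / p₁.
PN = (0.35993 − 0.069433) / 0.35993 = 0.29049 / 0.35993 ≈ 0.8071

PN ≈ 0.807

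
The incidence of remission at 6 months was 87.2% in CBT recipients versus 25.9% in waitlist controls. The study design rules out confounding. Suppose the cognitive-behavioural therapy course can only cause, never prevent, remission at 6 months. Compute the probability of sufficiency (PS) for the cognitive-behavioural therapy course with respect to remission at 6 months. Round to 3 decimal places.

PS ≈ 0.827

p₁ = 0.872, p₀ = 0.259.
Under exogeneity and monotonicity, PS = (p₁ − p₀) / (1 − p₀).
PS = (0.872 − 0.259) / (1 − 0.259) = 0.613 / 0.741 ≈ 0.8273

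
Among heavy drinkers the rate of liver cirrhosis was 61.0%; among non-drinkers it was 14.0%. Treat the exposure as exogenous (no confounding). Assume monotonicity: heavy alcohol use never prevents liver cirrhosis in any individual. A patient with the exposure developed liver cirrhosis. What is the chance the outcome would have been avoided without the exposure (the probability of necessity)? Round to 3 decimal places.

PN ≈ 0.770

p₁ = 0.61, p₀ = 0.14.
Under exogeneity and monotonicity, PN = (p₁ − p₀) / p₁.
PN = (0.61 − 0.14) / 0.61 = 0.47 / 0.61 ≈ 0.7705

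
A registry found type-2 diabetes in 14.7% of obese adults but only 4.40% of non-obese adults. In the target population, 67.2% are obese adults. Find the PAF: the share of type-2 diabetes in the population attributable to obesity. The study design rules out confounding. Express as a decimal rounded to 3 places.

p₁ = 0.147, p₀ = 0.044.
Overall risk P(Y=1) = π·p₁ + (1−π)·p₀ = 0.672×0.147 + 0.328×0.044 = 0.11322.
Under exogeneity, PAF = [P(Y=1) − p₀] / P(Y=1).
PAF = (0.11322 − 0.044) / 0.11322 ≈ 0.6114

PAF ≈ 0.611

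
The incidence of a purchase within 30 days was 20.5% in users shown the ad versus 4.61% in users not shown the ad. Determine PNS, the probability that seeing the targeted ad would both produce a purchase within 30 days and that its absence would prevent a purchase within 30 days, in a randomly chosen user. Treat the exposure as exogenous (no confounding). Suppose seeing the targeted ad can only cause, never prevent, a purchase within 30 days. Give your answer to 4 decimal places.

p₁ = 0.205, p₀ = 0.0461.
Under exogeneity and monotonicity, PNS = p₁ − p₀.
PNS = 0.205 − 0.0461 = 0.1589

PNS ≈ 0.1589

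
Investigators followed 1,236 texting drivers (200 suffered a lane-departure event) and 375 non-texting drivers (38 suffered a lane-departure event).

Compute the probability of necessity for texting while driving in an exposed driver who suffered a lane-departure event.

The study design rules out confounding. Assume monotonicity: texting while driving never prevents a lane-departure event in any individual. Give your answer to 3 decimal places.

p₁ = P(outcome | exposed) = 200/1236 = 0.16181
p₀ = P(outcome | unexposed) = 38/375 = 0.10133
Under exogeneity and monotonicity, PN = (p₁ − p₀) / p₁.
PN = (0.16181 − 0.10133) / 0.16181 = 0.060479 / 0.16181 ≈ 0.3738

PN ≈ 0.374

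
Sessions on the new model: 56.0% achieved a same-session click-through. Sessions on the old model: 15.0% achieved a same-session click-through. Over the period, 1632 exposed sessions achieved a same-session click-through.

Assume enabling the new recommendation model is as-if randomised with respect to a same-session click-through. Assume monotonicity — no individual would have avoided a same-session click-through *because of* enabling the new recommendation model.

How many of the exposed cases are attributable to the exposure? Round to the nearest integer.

p₁ = 0.56, p₀ = 0.15.
PN = (p₁ − p₀)/p₁ = (0.56 − 0.15) / 0.56 ≈ 0.73214.
Attributable cases ≈ PN × (exposed cases) = 0.73214 × 1632 ≈ 1194.86.

about 1195 cases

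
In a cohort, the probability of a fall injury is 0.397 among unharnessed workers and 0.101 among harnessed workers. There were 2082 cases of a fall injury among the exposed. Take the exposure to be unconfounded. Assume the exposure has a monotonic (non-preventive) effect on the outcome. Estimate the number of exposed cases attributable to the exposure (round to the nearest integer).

about 1552 cases

Let p₁ = 0.397, p₀ = 0.101.
PN = (p₁ − p₀)/p₁ = (0.397 − 0.101) / 0.397 ≈ 0.74559.
Attributable cases ≈ PN × (exposed cases) = 0.74559 × 2082 ≈ 1552.32.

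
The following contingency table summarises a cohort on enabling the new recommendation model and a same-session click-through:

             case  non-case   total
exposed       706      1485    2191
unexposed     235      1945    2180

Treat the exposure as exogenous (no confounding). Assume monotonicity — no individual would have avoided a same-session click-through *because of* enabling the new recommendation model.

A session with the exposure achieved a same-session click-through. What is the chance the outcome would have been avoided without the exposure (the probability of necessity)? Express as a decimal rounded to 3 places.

p₁ = P(outcome | exposed) = 706/2191 = 0.32223
p₀ = P(outcome | unexposed) = 235/2180 = 0.1078
Under exogeneity and monotonicity, PN = (p₁ − p₀)/p₁.
PN = (0.32223 − 0.1078) / 0.32223 ≈ 0.6655

PN ≈ 0.665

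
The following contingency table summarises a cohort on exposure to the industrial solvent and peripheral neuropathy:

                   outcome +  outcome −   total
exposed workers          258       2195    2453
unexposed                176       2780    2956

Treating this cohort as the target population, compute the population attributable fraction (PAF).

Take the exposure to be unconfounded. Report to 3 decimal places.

PAF ≈ 0.258

p₁ = P(outcome | exposed) = 258/2453 = 0.10518
p₀ = P(outcome | unexposed) = 176/2956 = 0.05954
Exposure prevalence π = 2453/5409 = 0.4535; overall risk P(Y=1) = 0.080237.
Under exogeneity, PAF = [P(Y=1) − p₀]/P(Y=1).
PAF = (0.080237 − 0.05954) / 0.080237 ≈ 0.2579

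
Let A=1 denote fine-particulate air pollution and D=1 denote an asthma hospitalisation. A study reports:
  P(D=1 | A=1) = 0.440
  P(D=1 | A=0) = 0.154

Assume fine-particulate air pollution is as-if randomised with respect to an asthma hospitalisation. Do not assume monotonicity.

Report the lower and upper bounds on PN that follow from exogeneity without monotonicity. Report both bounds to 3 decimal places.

0.650 ≤ PN ≤ 1.000

Let p₁ = 0.44, p₀ = 0.154.
Under exogeneity alone the bounds on PN are max{0,(p₁−p₀)/p₁} ≤ PN ≤ min{1,(1−p₀)/p₁}.
  lower = (p₁ − p₀)/p₁ = 0.286 / 0.44 ≈ 0.6500
  upper = min{1, (1 − p₀)/p₁} = 0.846 / 0.44 ≈ 1.9227 → capped at 1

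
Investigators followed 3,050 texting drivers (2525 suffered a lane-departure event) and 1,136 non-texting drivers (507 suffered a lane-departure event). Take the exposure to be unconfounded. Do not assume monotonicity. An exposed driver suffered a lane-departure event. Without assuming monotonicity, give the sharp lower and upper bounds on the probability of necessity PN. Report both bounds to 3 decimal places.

p₁ = P(outcome | exposed) = 2525/3050 = 0.82787
p₀ = P(outcome | unexposed) = 507/1136 = 0.4463
Under exogeneity alone the bounds on PN are max{0,(p₁−p₀)/p₁} ≤ PN ≤ min{1,(1−p₀)/p₁}.
  lower = (p₁ − p₀)/p₁ = 0.38157 / 0.82787 ≈ 0.4609
  upper = min{1, (1 − p₀)/p₁} = 0.5537 / 0.82787 ≈ 0.6688

0.461 ≤ PN ≤ 0.669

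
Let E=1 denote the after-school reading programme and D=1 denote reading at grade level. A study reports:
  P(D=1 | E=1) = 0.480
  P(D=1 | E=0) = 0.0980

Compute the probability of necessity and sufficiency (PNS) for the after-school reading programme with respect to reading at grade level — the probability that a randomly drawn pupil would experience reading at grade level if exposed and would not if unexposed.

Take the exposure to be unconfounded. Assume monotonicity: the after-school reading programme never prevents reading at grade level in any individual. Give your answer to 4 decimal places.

Let p₁ = 0.48, p₀ = 0.098.
Under exogeneity and monotonicity, PNS = p₁ − p₀.
PNS = 0.48 − 0.098 = 0.382

PNS ≈ 0.3820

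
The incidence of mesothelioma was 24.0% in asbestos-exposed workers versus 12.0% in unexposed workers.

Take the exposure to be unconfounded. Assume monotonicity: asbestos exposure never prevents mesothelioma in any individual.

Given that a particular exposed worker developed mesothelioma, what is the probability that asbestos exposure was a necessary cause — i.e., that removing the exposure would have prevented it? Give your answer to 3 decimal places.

p₁ = 0.24, p₀ = 0.12.
Under exogeneity and monotonicity, PN = (p₁ − p₀) / p₁.
PN = (0.24 − 0.12) / 0.24 = 0.12 / 0.24 ≈ 0.5000

PN ≈ 0.500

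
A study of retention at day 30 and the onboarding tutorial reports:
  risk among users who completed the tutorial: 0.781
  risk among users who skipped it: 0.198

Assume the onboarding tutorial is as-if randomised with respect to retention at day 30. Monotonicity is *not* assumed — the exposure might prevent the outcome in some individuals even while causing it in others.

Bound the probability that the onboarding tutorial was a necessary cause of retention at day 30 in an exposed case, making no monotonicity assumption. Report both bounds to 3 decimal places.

0.746 ≤ PN ≤ 1.000

Let p₁ = 0.781, p₀ = 0.198.
Under exogeneity alone the bounds on PN are max{0,(p₁−p₀)/p₁} ≤ PN ≤ min{1,(1−p₀)/p₁}.
  lower = (p₁ − p₀)/p₁ = 0.583 / 0.781 ≈ 0.7465
  upper = min{1, (1 − p₀)/p₁} = 0.802 / 0.781 ≈ 1.0269 → capped at 1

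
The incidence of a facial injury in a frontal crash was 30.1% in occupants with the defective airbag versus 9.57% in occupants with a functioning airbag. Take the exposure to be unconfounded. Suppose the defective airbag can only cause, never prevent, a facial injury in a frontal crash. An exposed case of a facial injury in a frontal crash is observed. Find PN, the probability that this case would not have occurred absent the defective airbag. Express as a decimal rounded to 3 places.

p₁ = 0.301, p₀ = 0.0957.
Under exogeneity and monotonicity, PN = (p₁ − p₀) / p₁.
PN = (0.301 − 0.0957) / 0.301 = 0.2053 / 0.301 ≈ 0.6821

PN ≈ 0.682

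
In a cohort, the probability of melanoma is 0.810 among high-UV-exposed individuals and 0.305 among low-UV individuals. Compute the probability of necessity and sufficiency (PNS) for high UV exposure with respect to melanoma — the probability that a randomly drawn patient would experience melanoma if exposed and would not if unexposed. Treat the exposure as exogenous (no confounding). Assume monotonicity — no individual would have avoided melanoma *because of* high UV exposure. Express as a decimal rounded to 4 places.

Let p₁ = 0.81, p₀ = 0.305.
Under exogeneity and monotonicity, PNS = p₁ − p₀.
PNS = 0.81 − 0.305 = 0.505

PNS ≈ 0.5050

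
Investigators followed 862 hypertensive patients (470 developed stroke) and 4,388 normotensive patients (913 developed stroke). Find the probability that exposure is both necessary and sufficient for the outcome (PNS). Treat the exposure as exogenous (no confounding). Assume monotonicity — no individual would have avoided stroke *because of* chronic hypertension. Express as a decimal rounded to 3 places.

p₁ = P(outcome | exposed) = 470/862 = 0.54524
p₀ = P(outcome | unexposed) = 913/4388 = 0.20807
Under exogeneity and monotonicity, PNS = p₁ − p₀.
PNS = 0.54524 − 0.20807 = 0.33718

PNS ≈ 0.337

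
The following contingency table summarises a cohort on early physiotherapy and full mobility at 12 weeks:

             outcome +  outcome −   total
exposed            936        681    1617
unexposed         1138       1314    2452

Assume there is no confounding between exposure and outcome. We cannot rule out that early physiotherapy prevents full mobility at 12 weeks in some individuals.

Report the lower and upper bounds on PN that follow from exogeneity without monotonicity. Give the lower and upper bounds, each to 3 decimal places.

0.198 ≤ PN ≤ 0.926

p₁ = P(outcome | exposed) = 936/1617 = 0.57885
p₀ = P(outcome | unexposed) = 1138/2452 = 0.46411
Under exogeneity alone the bounds on PN are max{0,(p₁−p₀)/p₁} ≤ PN ≤ min{1,(1−p₀)/p₁}.
  lower = (p₁ − p₀)/p₁ = 0.11474 / 0.57885 ≈ 0.1982
  upper = min{1, (1 − p₀)/p₁} = 0.53589 / 0.57885 ≈ 0.9258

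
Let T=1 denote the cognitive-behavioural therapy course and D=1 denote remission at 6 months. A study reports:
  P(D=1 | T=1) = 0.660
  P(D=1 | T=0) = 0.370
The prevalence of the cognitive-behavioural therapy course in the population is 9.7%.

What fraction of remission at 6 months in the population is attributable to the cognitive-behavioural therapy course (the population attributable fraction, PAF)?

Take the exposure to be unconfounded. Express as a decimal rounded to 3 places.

Let p₁ = 0.66, p₀ = 0.37.
Overall risk P(Y=1) = π·p₁ + (1−π)·p₀ = 0.097×0.66 + 0.903×0.37 = 0.39813.
Under exogeneity, PAF = [P(Y=1) − p₀] / P(Y=1).
PAF = (0.39813 − 0.37) / 0.39813 ≈ 0.0707

PAF ≈ 0.071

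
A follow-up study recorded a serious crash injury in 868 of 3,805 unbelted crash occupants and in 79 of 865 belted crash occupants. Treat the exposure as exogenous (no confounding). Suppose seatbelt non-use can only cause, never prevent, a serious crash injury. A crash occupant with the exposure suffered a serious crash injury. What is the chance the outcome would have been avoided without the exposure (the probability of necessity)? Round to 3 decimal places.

PN ≈ 0.600

p₁ = P(outcome | exposed) = 868/3805 = 0.22812
p₀ = P(outcome | unexposed) = 79/865 = 0.091329
Under exogeneity and monotonicity, PN = (p₁ − p₀) / p₁.
PN = (0.22812 − 0.091329) / 0.22812 = 0.13679 / 0.22812 ≈ 0.5996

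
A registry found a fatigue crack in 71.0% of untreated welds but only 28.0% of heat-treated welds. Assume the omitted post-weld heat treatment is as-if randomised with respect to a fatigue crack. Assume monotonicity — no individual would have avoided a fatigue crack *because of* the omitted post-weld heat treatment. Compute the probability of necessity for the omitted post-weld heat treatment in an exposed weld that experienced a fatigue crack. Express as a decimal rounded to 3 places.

p₁ = 0.71, p₀ = 0.28.
Under exogeneity and monotonicity, PN = (p₁ − p₀) / p₁.
PN = (0.71 − 0.28) / 0.71 = 0.43 / 0.71 ≈ 0.6056

PN ≈ 0.606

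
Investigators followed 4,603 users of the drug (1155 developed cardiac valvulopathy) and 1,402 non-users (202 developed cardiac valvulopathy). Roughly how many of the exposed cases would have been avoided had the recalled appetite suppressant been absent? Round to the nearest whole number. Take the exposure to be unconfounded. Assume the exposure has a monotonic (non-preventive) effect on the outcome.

about 492 cases

p₁ = P(outcome | exposed) = 1155/4603 = 0.25092
p₀ = P(outcome | unexposed) = 202/1402 = 0.14408
PN = (p₁ − p₀)/p₁ = (0.25092 − 0.14408) / 0.25092 ≈ 0.42580.
Attributable cases ≈ PN × (exposed cases) = 0.42580 × 1155 ≈ 491.80.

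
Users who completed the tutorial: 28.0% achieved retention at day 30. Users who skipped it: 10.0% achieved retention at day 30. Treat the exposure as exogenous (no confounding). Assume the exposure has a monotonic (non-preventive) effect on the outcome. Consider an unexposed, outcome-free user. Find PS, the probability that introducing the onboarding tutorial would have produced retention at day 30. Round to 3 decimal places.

PS ≈ 0.200

p₁ = 0.28, p₀ = 0.1.
Under exogeneity and monotonicity, PS = (p₁ − p₀) / (1 − p₀).
PS = (0.28 − 0.1) / (1 − 0.1) = 0.18 / 0.9 ≈ 0.2000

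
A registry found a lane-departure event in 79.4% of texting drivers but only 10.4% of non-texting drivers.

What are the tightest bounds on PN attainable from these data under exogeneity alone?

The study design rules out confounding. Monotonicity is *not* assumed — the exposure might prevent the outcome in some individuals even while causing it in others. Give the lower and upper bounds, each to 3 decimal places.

0.869 ≤ PN ≤ 1.000

p₁ = 0.794, p₀ = 0.104.
Under exogeneity alone the bounds on PN are max{0,(p₁−p₀)/p₁} ≤ PN ≤ min{1,(1−p₀)/p₁}.
  lower = (p₁ − p₀)/p₁ = 0.69 / 0.794 ≈ 0.8690
  upper = min{1, (1 − p₀)/p₁} = 0.896 / 0.794 ≈ 1.1285 → capped at 1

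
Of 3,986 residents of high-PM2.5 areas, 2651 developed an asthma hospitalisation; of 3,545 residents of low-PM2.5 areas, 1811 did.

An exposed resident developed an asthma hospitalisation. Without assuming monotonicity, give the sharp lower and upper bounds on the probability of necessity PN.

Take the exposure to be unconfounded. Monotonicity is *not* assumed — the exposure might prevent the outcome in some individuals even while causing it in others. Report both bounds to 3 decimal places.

0.232 ≤ PN ≤ 0.735

p₁ = P(outcome | exposed) = 2651/3986 = 0.66508
p₀ = P(outcome | unexposed) = 1811/3545 = 0.51086
Under exogeneity alone the bounds on PN are max{0,(p₁−p₀)/p₁} ≤ PN ≤ min{1,(1−p₀)/p₁}.
  lower = (p₁ − p₀)/p₁ = 0.15422 / 0.66508 ≈ 0.2319
  upper = min{1, (1 − p₀)/p₁} = 0.48914 / 0.66508 ≈ 0.7355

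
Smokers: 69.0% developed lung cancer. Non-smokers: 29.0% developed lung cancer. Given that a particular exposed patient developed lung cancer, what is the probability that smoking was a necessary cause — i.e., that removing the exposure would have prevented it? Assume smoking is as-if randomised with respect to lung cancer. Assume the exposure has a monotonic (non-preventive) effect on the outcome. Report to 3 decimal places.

p₁ = 0.69, p₀ = 0.29.
Under exogeneity and monotonicity, PN = (p₁ − p₀) / p₁.
PN = (0.69 − 0.29) / 0.69 = 0.4 / 0.69 ≈ 0.5797

PN ≈ 0.580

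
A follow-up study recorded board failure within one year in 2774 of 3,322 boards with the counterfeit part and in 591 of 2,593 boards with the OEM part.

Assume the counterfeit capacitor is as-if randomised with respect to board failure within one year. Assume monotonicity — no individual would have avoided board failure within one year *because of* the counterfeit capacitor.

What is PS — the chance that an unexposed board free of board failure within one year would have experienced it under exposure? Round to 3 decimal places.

p₁ = P(outcome | exposed) = 2774/3322 = 0.83504
p₀ = P(outcome | unexposed) = 591/2593 = 0.22792
Under exogeneity and monotonicity, PS = (p₁ − p₀) / (1 − p₀).
PS = (0.83504 − 0.22792) / (1 − 0.22792) = 0.60712 / 0.77208 ≈ 0.7863

PS ≈ 0.786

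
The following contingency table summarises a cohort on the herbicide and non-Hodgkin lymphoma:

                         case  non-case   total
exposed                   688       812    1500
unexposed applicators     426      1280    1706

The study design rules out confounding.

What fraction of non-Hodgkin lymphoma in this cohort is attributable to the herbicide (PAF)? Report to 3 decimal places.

PAF ≈ 0.281

p₁ = P(outcome | exposed) = 688/1500 = 0.45867
p₀ = P(outcome | unexposed) = 426/1706 = 0.24971
Exposure prevalence π = 1500/3206 = 0.46787; overall risk P(Y=1) = 0.34747.
Under exogeneity, PAF = [P(Y=1) − p₀]/P(Y=1).
PAF = (0.34747 − 0.24971) / 0.34747 ≈ 0.2814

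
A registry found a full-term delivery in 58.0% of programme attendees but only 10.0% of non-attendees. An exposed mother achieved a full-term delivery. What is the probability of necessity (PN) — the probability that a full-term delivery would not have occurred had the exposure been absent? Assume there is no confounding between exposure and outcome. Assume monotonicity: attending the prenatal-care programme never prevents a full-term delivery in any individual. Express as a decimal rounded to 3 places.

p₁ = 0.58, p₀ = 0.1.
Under exogeneity and monotonicity, PN = (p₁ − p₀) / p₁.
PN = (0.58 − 0.1) / 0.58 = 0.48 / 0.58 ≈ 0.8276

PN ≈ 0.828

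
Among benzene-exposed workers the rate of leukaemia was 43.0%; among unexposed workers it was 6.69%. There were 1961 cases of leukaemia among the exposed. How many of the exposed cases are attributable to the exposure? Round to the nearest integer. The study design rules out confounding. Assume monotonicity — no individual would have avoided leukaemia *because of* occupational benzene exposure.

about 1656 cases

p₁ = 0.43, p₀ = 0.0669.
PN = (p₁ − p₀)/p₁ = (0.43 − 0.0669) / 0.43 ≈ 0.84442.
Attributable cases ≈ PN × (exposed cases) = 0.84442 × 1961 ≈ 1655.90.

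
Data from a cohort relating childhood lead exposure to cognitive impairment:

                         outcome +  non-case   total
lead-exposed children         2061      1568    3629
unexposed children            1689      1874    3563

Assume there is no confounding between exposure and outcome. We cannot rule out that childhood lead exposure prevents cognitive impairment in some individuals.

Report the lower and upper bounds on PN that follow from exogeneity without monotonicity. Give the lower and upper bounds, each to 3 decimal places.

0.165 ≤ PN ≤ 0.926

p₁ = P(outcome | exposed) = 2061/3629 = 0.56793
p₀ = P(outcome | unexposed) = 1689/3563 = 0.47404
Under exogeneity alone the bounds on PN are max{0,(p₁−p₀)/p₁} ≤ PN ≤ min{1,(1−p₀)/p₁}.
  lower = (p₁ − p₀)/p₁ = 0.093886 / 0.56793 ≈ 0.1653
  upper = min{1, (1 − p₀)/p₁} = 0.52596 / 0.56793 ≈ 0.9261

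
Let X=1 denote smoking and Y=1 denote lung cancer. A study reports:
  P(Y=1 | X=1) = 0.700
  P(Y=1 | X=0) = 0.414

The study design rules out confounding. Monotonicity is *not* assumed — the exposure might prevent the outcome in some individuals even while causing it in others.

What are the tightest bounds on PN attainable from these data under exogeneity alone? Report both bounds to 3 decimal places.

Let p₁ = 0.7, p₀ = 0.414.
Under exogeneity alone the bounds on PN are max{0,(p₁−p₀)/p₁} ≤ PN ≤ min{1,(1−p₀)/p₁}.
  lower = (p₁ − p₀)/p₁ = 0.286 / 0.7 ≈ 0.4086
  upper = min{1, (1 − p₀)/p₁} = 0.586 / 0.7 ≈ 0.8371

0.409 ≤ PN ≤ 0.837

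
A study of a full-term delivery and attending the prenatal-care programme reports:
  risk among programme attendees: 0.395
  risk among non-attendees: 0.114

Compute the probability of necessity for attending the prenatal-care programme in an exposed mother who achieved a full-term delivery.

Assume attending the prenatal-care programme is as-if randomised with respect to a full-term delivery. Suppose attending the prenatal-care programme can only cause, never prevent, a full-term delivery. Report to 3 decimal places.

PN ≈ 0.711

Let p₁ = 0.395, p₀ = 0.114.
Under exogeneity and monotonicity, PN = (p₁ − p₀) / p₁.
PN = (0.395 − 0.114) / 0.395 = 0.281 / 0.395 ≈ 0.7114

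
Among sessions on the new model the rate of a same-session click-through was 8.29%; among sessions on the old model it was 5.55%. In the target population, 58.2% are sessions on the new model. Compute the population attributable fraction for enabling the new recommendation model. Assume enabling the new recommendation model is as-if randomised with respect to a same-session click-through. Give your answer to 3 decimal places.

PAF ≈ 0.223

p₁ = 0.0829, p₀ = 0.0555.
Overall risk P(Y=1) = π·p₁ + (1−π)·p₀ = 0.582×0.0829 + 0.418×0.0555 = 0.071447.
Under exogeneity, PAF = [P(Y=1) − p₀] / P(Y=1).
PAF = (0.071447 − 0.0555) / 0.071447 ≈ 0.2232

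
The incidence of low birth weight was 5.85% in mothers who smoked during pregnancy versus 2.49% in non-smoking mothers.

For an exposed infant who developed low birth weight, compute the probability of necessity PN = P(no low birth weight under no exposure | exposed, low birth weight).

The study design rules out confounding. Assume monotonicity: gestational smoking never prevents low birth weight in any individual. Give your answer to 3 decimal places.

PN ≈ 0.574

p₁ = 0.0585, p₀ = 0.0249.
Under exogeneity and monotonicity, PN = (p₁ − p₀) / p₁.
PN = (0.0585 − 0.0249) / 0.0585 = 0.0336 / 0.0585 ≈ 0.5744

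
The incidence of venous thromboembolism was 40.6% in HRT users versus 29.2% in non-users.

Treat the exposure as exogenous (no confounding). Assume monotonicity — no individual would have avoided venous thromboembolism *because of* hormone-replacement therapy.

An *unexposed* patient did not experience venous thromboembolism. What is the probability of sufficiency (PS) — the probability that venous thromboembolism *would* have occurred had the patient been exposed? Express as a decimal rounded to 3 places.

p₁ = 0.406, p₀ = 0.292.
Under exogeneity and monotonicity, PS = (p₁ − p₀) / (1 − p₀).
PS = (0.406 − 0.292) / (1 − 0.292) = 0.114 / 0.708 ≈ 0.1610

PS ≈ 0.161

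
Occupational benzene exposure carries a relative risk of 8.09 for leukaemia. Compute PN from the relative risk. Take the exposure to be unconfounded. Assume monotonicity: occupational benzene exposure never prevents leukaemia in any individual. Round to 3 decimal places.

PN ≈ 0.876

Under exogeneity and monotonicity, PN = (RR − 1) / RR = 1 − 1/RR.
PN = (8.09 − 1) / 8.09 = 7.09 / 8.09 ≈ 0.8764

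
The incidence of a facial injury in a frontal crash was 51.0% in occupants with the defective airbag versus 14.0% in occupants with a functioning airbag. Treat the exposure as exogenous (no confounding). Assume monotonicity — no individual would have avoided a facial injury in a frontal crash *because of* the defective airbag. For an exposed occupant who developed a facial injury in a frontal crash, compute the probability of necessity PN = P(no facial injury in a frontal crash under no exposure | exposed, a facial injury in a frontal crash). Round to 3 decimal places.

PN ≈ 0.725

p₁ = 0.51, p₀ = 0.14.
Under exogeneity and monotonicity, PN = (p₁ − p₀) / p₁.
PN = (0.51 − 0.14) / 0.51 = 0.37 / 0.51 ≈ 0.7255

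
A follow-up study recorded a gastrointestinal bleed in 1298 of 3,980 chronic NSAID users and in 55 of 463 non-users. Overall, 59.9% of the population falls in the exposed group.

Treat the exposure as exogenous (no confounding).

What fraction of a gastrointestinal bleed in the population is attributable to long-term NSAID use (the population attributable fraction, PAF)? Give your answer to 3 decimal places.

p₁ = P(outcome | exposed) = 1298/3980 = 0.32613
p₀ = P(outcome | unexposed) = 55/463 = 0.11879
Overall risk P(Y=1) = π·p₁ + (1−π)·p₀ = 0.599×0.32613 + 0.401×0.11879 = 0.24299.
Under exogeneity, PAF = [P(Y=1) − p₀] / P(Y=1).
PAF = (0.24299 − 0.11879) / 0.24299 ≈ 0.5111

PAF ≈ 0.511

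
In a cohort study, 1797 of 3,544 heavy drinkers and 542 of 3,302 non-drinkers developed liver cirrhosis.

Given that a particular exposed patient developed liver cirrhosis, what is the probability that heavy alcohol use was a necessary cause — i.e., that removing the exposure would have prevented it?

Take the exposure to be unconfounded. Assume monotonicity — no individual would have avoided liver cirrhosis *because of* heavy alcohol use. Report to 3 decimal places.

p₁ = P(outcome | exposed) = 1797/3544 = 0.50705
p₀ = P(outcome | unexposed) = 542/3302 = 0.16414
Under exogeneity and monotonicity, PN = (p₁ − p₀) / p₁.
PN = (0.50705 − 0.16414) / 0.50705 = 0.34291 / 0.50705 ≈ 0.6763

PN ≈ 0.676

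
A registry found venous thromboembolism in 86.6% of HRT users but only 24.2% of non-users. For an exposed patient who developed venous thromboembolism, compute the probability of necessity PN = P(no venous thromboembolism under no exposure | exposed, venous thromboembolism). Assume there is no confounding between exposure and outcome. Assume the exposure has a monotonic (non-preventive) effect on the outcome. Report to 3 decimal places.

p₁ = 0.866, p₀ = 0.242.
Under exogeneity and monotonicity, PN = (p₁ − p₀) / p₁.
PN = (0.866 − 0.242) / 0.866 = 0.624 / 0.866 ≈ 0.7206

PN ≈ 0.721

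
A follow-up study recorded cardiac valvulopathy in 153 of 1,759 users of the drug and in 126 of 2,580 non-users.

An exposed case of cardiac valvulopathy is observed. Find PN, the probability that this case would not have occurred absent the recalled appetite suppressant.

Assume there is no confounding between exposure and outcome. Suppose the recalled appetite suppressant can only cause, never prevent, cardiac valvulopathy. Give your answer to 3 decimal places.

p₁ = P(outcome | exposed) = 153/1759 = 0.086981
p₀ = P(outcome | unexposed) = 126/2580 = 0.048837
Under exogeneity and monotonicity, PN = (p₁ − p₀) / p₁.
PN = (0.086981 − 0.048837) / 0.086981 = 0.038144 / 0.086981 ≈ 0.4385

PN ≈ 0.439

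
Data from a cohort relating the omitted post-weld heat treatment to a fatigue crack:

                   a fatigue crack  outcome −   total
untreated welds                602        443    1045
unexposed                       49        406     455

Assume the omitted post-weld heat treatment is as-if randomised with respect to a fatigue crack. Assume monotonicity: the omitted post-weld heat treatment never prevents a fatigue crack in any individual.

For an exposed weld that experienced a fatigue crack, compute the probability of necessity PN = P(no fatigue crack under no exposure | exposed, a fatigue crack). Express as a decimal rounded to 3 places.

PN ≈ 0.813

p₁ = P(outcome | exposed) = 602/1045 = 0.57608
p₀ = P(outcome | unexposed) = 49/455 = 0.10769
Under exogeneity and monotonicity, PN = (p₁ − p₀)/p₁.
PN = (0.57608 − 0.10769) / 0.57608 ≈ 0.8131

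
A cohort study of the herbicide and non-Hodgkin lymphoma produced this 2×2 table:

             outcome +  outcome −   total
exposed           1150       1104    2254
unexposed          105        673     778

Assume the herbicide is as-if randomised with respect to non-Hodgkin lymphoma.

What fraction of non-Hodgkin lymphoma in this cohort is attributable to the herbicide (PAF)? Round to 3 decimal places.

PAF ≈ 0.674

p₁ = P(outcome | exposed) = 1150/2254 = 0.5102
p₀ = P(outcome | unexposed) = 105/778 = 0.13496
Exposure prevalence π = 2254/3032 = 0.7434; overall risk P(Y=1) = 0.41392.
Under exogeneity, PAF = [P(Y=1) − p₀]/P(Y=1).
PAF = (0.41392 − 0.13496) / 0.41392 ≈ 0.6739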